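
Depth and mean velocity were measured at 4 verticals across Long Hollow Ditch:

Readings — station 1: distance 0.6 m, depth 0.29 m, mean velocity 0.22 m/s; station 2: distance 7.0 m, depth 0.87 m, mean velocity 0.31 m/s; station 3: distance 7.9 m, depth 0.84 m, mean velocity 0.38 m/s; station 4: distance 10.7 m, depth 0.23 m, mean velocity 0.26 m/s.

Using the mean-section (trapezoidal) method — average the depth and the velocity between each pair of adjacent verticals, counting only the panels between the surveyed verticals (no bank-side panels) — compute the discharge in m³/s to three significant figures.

1.73 m³/s

Panel 1-2: Δb = 6.4 m, d̄ = (0.29+0.87)/2 = 0.58, v̄ = (0.22+0.31)/2 = 0.265 → q = 6.4×0.58×0.265 = 0.9837 m³/s
Panel 2-3: Δb = 0.9 m, d̄ = (0.87+0.84)/2 = 0.855, v̄ = (0.31+0.38)/2 = 0.345 → q = 0.9×0.855×0.345 = 0.2655 m³/s
Panel 3-4: Δb = 2.8 m, d̄ = (0.84+0.23)/2 = 0.535, v̄ = (0.38+0.26)/2 = 0.32 → q = 2.8×0.535×0.32 = 0.4794 m³/s
Q = Σ q = 1.729 m³/s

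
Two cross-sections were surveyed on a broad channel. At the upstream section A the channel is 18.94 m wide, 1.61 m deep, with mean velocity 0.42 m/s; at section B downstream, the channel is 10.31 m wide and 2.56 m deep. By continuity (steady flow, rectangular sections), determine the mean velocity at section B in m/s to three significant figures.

0.485 m/s

Q = A₁V₁ = (18.94×1.61) × 0.42 = 12.81 m³/s
A₂ = 10.31 × 2.56 = 26.39 m²
V₂ = Q/A₂ = 12.81/26.39 = 0.4852 m/s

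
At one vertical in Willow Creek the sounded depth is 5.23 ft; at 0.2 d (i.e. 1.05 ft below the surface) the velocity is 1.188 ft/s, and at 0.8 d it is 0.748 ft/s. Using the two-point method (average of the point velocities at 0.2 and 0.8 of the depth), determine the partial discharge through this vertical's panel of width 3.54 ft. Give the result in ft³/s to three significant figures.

17.9 ft³/s

v̄ = (1.188 + 0.748) / 2 = 0.9680 ft/s
q = v̄ × d × w = 0.9680 × 5.23 × 3.54 = 17.92 ft³/s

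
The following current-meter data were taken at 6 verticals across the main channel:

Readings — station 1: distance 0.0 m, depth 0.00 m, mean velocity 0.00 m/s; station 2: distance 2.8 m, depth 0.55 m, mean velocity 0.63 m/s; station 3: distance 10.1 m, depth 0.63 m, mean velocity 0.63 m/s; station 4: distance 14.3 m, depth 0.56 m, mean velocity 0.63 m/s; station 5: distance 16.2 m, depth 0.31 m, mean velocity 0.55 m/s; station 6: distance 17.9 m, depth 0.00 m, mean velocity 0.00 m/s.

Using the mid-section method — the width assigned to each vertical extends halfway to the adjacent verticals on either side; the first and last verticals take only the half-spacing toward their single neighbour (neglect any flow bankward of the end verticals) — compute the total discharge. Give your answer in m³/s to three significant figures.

5.41 m³/s

w_2 = (10.1 − 0.0)/2 = 5.05 m; q_2 = 0.63 × 0.55 × 5.05 = 1.750 m³/s
w_3 = (14.3 − 2.8)/2 = 5.75 m; q_3 = 0.63 × 0.63 × 5.75 = 2.282 m³/s
w_4 = (16.2 − 10.1)/2 = 3.05 m; q_4 = 0.63 × 0.56 × 3.05 = 1.076 m³/s
w_5 = (17.9 − 14.3)/2 = 1.8 m; q_5 = 0.55 × 0.31 × 1.8 = 0.3069 m³/s
Stations 1, 6 contribute zero (depth or velocity is 0).
Q = Σ qᵢ = 5.415 m³/s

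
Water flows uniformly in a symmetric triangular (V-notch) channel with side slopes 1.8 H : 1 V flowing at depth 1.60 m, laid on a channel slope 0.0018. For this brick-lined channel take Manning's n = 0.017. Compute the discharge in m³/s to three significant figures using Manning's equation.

9.06 m³/s

A = z·y² = 1.8×1.60² = 4.608 m²
P = 2y√(1+z²) = 2×1.60×√(1+1.8²) = 6.589 m
R = A/P = 4.608/6.589 = 0.6993 m
Q = (1/n)·A·R^(2/3)·S^(1/2) = (1/0.017) × 4.608 × 0.6993^(2/3) × 0.0018^(1/2) = 9.061 m³/s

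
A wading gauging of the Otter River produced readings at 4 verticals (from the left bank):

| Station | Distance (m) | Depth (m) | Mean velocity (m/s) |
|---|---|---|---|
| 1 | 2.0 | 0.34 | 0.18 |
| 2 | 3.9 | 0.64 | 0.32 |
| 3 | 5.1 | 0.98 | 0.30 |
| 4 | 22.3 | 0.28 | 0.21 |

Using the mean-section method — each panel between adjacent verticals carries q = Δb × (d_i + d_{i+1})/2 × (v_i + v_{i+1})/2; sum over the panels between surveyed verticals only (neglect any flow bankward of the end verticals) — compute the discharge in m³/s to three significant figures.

Panel 1-2: Δb = 1.9 m, d̄ = (0.34+0.64)/2 = 0.49, v̄ = (0.18+0.32)/2 = 0.25 → q = 1.9×0.49×0.25 = 0.2328 m³/s
Panel 2-3: Δb = 1.2 m, d̄ = (0.64+0.98)/2 = 0.81, v̄ = (0.32+0.30)/2 = 0.31 → q = 1.2×0.81×0.31 = 0.3013 m³/s
Panel 3-4: Δb = 17.2 m, d̄ = (0.98+0.28)/2 = 0.63, v̄ = (0.30+0.21)/2 = 0.255 → q = 17.2×0.63×0.255 = 2.763 m³/s
Q = Σ q = 3.297 m³/s

3.30 m³/s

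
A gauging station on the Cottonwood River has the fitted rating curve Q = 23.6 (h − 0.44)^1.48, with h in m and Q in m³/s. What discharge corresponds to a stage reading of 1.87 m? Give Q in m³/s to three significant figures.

40.1 m³/s

Q = 23.6 × (1.87 − 0.44)^1.48 = 23.6 × 1.43^1.48 = 40.07 m³/s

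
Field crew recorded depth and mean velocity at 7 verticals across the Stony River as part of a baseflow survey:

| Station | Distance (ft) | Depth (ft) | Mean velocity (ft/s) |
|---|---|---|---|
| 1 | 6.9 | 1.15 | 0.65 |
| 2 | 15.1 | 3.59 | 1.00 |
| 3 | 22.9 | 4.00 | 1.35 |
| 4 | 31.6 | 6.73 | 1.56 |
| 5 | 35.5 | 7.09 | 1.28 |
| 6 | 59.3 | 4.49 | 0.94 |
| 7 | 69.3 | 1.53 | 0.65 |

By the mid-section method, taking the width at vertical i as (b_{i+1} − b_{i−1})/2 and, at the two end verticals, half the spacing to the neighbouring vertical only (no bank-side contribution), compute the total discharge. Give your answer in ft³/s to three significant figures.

w_1 = (15.1 − 6.9)/2 = 4.1 ft; q_1 = 0.65 × 1.15 × 4.1 = 3.065 ft³/s
w_2 = (22.9 − 6.9)/2 = 8 ft; q_2 = 1.00 × 3.59 × 8 = 28.72 ft³/s
w_3 = (31.6 − 15.1)/2 = 8.25 ft; q_3 = 1.35 × 4.00 × 8.25 = 44.55 ft³/s
w_4 = (35.5 − 22.9)/2 = 6.3 ft; q_4 = 1.56 × 6.73 × 6.3 = 66.14 ft³/s
w_5 = (59.3 − 31.6)/2 = 13.85 ft; q_5 = 1.28 × 7.09 × 13.85 = 125.7 ft³/s
w_6 = (69.3 − 35.5)/2 = 16.9 ft; q_6 = 0.94 × 4.49 × 16.9 = 71.33 ft³/s
w_7 = (69.3 − 59.3)/2 = 5 ft; q_7 = 0.65 × 1.53 × 5 = 4.973 ft³/s
Q = Σ qᵢ = 344.5 ft³/s

344 ft³/s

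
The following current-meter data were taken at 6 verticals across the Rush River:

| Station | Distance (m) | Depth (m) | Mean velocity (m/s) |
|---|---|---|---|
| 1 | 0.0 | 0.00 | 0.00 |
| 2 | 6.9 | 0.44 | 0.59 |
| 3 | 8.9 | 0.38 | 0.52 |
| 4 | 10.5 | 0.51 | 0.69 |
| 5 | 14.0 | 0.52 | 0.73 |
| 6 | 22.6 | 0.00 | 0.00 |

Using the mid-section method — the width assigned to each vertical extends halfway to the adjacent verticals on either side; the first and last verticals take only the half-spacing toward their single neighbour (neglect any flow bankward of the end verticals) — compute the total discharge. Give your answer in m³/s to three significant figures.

w_2 = (8.9 − 0.0)/2 = 4.45 m; q_2 = 0.59 × 0.44 × 4.45 = 1.155 m³/s
w_3 = (10.5 − 6.9)/2 = 1.8 m; q_3 = 0.52 × 0.38 × 1.8 = 0.3557 m³/s
w_4 = (14.0 − 8.9)/2 = 2.55 m; q_4 = 0.69 × 0.51 × 2.55 = 0.8973 m³/s
w_5 = (22.6 − 10.5)/2 = 6.05 m; q_5 = 0.73 × 0.52 × 6.05 = 2.297 m³/s
Stations 1, 6 contribute zero (depth or velocity is 0).
Q = Σ qᵢ = 4.705 m³/s

4.70 m³/s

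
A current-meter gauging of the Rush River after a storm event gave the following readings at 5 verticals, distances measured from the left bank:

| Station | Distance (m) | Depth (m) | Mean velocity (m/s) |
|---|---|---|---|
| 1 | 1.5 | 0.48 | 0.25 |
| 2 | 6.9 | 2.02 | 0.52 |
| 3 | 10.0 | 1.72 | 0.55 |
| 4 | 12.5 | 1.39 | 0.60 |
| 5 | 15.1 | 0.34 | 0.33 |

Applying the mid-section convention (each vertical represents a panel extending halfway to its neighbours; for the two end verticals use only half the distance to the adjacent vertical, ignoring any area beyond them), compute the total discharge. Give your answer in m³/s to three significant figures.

9.71 m³/s

w_1 = (6.9 − 1.5)/2 = 2.7 m; q_1 = 0.25 × 0.48 × 2.7 = 0.3240 m³/s
w_2 = (10.0 − 1.5)/2 = 4.25 m; q_2 = 0.52 × 2.02 × 4.25 = 4.464 m³/s
w_3 = (12.5 − 6.9)/2 = 2.8 m; q_3 = 0.55 × 1.72 × 2.8 = 2.649 m³/s
w_4 = (15.1 − 10.0)/2 = 2.55 m; q_4 = 0.60 × 1.39 × 2.55 = 2.127 m³/s
w_5 = (15.1 − 12.5)/2 = 1.3 m; q_5 = 0.33 × 0.34 × 1.3 = 0.1459 m³/s
Q = Σ qᵢ = 9.710 m³/s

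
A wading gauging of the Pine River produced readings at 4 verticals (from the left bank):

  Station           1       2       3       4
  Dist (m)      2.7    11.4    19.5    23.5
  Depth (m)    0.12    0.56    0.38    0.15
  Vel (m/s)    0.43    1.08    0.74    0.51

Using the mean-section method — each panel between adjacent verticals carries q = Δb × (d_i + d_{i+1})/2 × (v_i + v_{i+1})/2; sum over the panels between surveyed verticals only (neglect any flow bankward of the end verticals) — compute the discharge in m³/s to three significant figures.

6.36 m³/s

Panel 1-2: Δb = 8.7 m, d̄ = (0.12+0.56)/2 = 0.34, v̄ = (0.43+1.08)/2 = 0.755 → q = 8.7×0.34×0.755 = 2.233 m³/s
Panel 2-3: Δb = 8.1 m, d̄ = (0.56+0.38)/2 = 0.47, v̄ = (1.08+0.74)/2 = 0.91 → q = 8.1×0.47×0.91 = 3.464 m³/s
Panel 3-4: Δb = 4 m, d̄ = (0.38+0.15)/2 = 0.265, v̄ = (0.74+0.51)/2 = 0.625 → q = 4×0.265×0.625 = 0.6625 m³/s
Q = Σ q = 6.360 m³/s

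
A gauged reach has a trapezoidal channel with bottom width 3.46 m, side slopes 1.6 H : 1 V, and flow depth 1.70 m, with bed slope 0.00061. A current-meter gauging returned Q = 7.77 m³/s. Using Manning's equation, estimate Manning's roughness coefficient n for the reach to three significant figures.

0.0348

A = (b + z·y)·y = (3.46 + 1.6×1.70)×1.70 = 10.51 m²
P = b + 2y√(1+z²) = 3.46 + 2×1.70×√(1+1.6²) = 9.875 m
R = A/P = 10.51/9.875 = 1.064 m
n = (1/Q)·A·R^(2/3)·S^(1/2) = (1/7.77) × 10.51 × 1.042 × 0.02470 = 0.03480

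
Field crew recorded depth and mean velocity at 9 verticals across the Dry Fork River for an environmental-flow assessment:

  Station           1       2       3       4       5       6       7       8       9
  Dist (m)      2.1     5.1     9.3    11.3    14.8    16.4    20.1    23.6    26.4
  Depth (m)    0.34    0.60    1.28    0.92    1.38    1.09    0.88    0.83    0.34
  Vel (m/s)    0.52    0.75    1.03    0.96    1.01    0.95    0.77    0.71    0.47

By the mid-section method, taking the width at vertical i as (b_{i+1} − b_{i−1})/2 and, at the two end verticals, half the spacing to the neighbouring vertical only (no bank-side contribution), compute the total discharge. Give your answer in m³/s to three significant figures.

w_1 = (5.1 − 2.1)/2 = 1.5 m; q_1 = 0.52 × 0.34 × 1.5 = 0.2652 m³/s
w_2 = (9.3 − 2.1)/2 = 3.6 m; q_2 = 0.75 × 0.60 × 3.6 = 1.620 m³/s
w_3 = (11.3 − 5.1)/2 = 3.1 m; q_3 = 1.03 × 1.28 × 3.1 = 4.087 m³/s
w_4 = (14.8 − 9.3)/2 = 2.75 m; q_4 = 0.96 × 0.92 × 2.75 = 2.429 m³/s
w_5 = (16.4 − 11.3)/2 = 2.55 m; q_5 = 1.01 × 1.38 × 2.55 = 3.554 m³/s
w_6 = (20.1 − 14.8)/2 = 2.65 m; q_6 = 0.95 × 1.09 × 2.65 = 2.744 m³/s
w_7 = (23.6 − 16.4)/2 = 3.6 m; q_7 = 0.77 × 0.88 × 3.6 = 2.439 m³/s
w_8 = (26.4 − 20.1)/2 = 3.15 m; q_8 = 0.71 × 0.83 × 3.15 = 1.856 m³/s
w_9 = (26.4 − 23.6)/2 = 1.4 m; q_9 = 0.47 × 0.34 × 1.4 = 0.2237 m³/s
Q = Σ qᵢ = 19.22 m³/s

19.2 m³/s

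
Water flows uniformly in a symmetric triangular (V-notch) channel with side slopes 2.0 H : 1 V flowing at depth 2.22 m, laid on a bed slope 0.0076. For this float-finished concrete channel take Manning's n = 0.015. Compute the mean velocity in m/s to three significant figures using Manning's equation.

5.78 m/s

A = z·y² = 2.0×2.22² = 9.857 m²
P = 2y√(1+z²) = 2×2.22×√(1+2.0²) = 9.928 m
R = A/P = 9.857/9.928 = 0.9928 m
Q = (1/n)·A·R^(2/3)·S^(1/2) = (1/0.015) × 9.857 × 0.9928^(2/3) × 0.0076^(1/2) = 57.01 m³/s
V = Q/A = 57.01/9.857 = 5.784 m/s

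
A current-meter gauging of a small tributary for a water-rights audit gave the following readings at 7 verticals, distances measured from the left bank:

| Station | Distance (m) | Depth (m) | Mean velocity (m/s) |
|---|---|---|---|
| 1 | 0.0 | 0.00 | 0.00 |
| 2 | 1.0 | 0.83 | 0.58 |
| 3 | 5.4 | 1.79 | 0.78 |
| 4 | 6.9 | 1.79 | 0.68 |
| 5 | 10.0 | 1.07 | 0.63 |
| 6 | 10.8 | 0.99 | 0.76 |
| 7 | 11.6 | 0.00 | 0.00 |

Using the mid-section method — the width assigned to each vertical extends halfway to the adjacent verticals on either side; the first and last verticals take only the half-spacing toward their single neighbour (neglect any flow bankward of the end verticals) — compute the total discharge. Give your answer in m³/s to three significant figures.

w_2 = (5.4 − 0.0)/2 = 2.7 m; q_2 = 0.58 × 0.83 × 2.7 = 1.300 m³/s
w_3 = (6.9 − 1.0)/2 = 2.95 m; q_3 = 0.78 × 1.79 × 2.95 = 4.119 m³/s
w_4 = (10.0 − 5.4)/2 = 2.3 m; q_4 = 0.68 × 1.79 × 2.3 = 2.800 m³/s
w_5 = (10.8 − 6.9)/2 = 1.95 m; q_5 = 0.63 × 1.07 × 1.95 = 1.314 m³/s
w_6 = (11.6 − 10.0)/2 = 0.8 m; q_6 = 0.76 × 0.99 × 0.8 = 0.6019 m³/s
Stations 1, 7 contribute zero (depth or velocity is 0).
Q = Σ qᵢ = 10.13 m³/s

10.1 m³/s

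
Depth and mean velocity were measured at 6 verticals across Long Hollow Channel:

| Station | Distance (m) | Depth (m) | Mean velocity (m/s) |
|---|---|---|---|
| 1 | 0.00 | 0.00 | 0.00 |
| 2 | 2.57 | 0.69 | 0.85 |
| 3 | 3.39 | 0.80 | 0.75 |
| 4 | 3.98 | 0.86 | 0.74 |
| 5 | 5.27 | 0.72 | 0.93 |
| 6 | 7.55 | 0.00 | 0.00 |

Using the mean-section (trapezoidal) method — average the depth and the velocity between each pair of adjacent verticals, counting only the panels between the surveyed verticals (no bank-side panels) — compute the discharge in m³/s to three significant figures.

Panel 1-2: Δb = 2.57 m, d̄ = (0.00+0.69)/2 = 0.345, v̄ = (0.00+0.85)/2 = 0.425 → q = 2.57×0.345×0.425 = 0.3768 m³/s
Panel 2-3: Δb = 0.82 m, d̄ = (0.69+0.80)/2 = 0.745, v̄ = (0.85+0.75)/2 = 0.8 → q = 0.82×0.745×0.8 = 0.4887 m³/s
Panel 3-4: Δb = 0.59 m, d̄ = (0.80+0.86)/2 = 0.83, v̄ = (0.75+0.74)/2 = 0.745 → q = 0.59×0.83×0.745 = 0.3648 m³/s
Panel 4-5: Δb = 1.29 m, d̄ = (0.86+0.72)/2 = 0.79, v̄ = (0.74+0.93)/2 = 0.835 → q = 1.29×0.79×0.835 = 0.8509 m³/s
Panel 5-6: Δb = 2.28 m, d̄ = (0.72+0.00)/2 = 0.36, v̄ = (0.93+0.00)/2 = 0.465 → q = 2.28×0.36×0.465 = 0.3817 m³/s
Q = Σ q = 2.463 m³/s

2.46 m³/s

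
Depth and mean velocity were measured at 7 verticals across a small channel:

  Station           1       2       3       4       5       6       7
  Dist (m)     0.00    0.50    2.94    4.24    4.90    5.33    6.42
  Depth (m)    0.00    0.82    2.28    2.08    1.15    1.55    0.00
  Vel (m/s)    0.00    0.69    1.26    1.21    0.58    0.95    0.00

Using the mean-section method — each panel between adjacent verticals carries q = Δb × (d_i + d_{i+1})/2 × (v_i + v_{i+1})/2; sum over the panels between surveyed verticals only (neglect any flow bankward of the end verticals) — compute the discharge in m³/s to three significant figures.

9.06 m³/s

Panel 1-2: Δb = 0.5 m, d̄ = (0.00+0.82)/2 = 0.41, v̄ = (0.00+0.69)/2 = 0.345 → q = 0.5×0.41×0.345 = 0.07073 m³/s
Panel 2-3: Δb = 2.44 m, d̄ = (0.82+2.28)/2 = 1.55, v̄ = (0.69+1.26)/2 = 0.975 → q = 2.44×1.55×0.975 = 3.687 m³/s
Panel 3-4: Δb = 1.3 m, d̄ = (2.28+2.08)/2 = 2.18, v̄ = (1.26+1.21)/2 = 1.235 → q = 1.3×2.18×1.235 = 3.500 m³/s
Panel 4-5: Δb = 0.66 m, d̄ = (2.08+1.15)/2 = 1.615, v̄ = (1.21+0.58)/2 = 0.895 → q = 0.66×1.615×0.895 = 0.9540 m³/s
Panel 5-6: Δb = 0.43 m, d̄ = (1.15+1.55)/2 = 1.35, v̄ = (0.58+0.95)/2 = 0.765 → q = 0.43×1.35×0.765 = 0.4441 m³/s
Panel 6-7: Δb = 1.09 m, d̄ = (1.55+0.00)/2 = 0.775, v̄ = (0.95+0.00)/2 = 0.475 → q = 1.09×0.775×0.475 = 0.4013 m³/s
Q = Σ q = 9.057 m³/s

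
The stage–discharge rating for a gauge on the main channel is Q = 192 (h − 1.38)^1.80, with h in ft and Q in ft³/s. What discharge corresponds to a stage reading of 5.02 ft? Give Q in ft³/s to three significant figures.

1960 ft³/s

Q = 192 × (5.02 − 1.38)^1.80 = 192 × 3.64^1.80 = 1965 ft³/s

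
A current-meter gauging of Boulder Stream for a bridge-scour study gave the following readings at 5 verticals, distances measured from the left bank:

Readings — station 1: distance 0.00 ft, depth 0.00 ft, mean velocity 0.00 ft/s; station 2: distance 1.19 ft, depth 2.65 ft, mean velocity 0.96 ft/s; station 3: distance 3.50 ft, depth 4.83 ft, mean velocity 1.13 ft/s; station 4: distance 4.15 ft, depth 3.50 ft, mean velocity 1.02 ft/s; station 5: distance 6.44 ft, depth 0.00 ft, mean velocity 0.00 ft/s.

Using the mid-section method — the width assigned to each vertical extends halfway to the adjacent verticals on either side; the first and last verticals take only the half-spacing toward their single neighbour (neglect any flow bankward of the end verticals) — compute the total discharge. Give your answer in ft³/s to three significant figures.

17.8 ft³/s

w_2 = (3.50 − 0.00)/2 = 1.75 ft; q_2 = 0.96 × 2.65 × 1.75 = 4.452 ft³/s
w_3 = (4.15 − 1.19)/2 = 1.48 ft; q_3 = 1.13 × 4.83 × 1.48 = 8.078 ft³/s
w_4 = (6.44 − 3.50)/2 = 1.47 ft; q_4 = 1.02 × 3.50 × 1.47 = 5.248 ft³/s
Stations 1, 5 contribute zero (depth or velocity is 0).
Q = Σ qᵢ = 17.78 ft³/s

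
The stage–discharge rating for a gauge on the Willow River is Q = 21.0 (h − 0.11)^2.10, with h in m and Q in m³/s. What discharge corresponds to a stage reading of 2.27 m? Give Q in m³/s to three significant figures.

Q = 21.0 × (2.27 − 0.11)^2.10 = 21.0 × 2.16^2.10 = 105.8 m³/s

106 m³/s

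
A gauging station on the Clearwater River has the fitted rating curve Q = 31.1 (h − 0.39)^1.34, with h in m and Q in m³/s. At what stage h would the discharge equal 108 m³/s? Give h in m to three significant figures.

h − h₀ = (Q/C)^(1/b) = (108/31.1)^(1/1.34) = 2.532 m
h = 0.39 + 2.532 = 2.922 m

2.92 m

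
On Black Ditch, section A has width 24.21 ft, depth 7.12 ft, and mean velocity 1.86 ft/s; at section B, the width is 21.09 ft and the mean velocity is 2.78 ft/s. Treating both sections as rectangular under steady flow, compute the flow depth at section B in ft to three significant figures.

5.47 ft

Q = A₁V₁ = (24.21×7.12) × 1.86 = 320.6 ft³/s
d₂ = Q/(b₂ V₂) = 320.6/(21.09×2.78) = 5.468 ft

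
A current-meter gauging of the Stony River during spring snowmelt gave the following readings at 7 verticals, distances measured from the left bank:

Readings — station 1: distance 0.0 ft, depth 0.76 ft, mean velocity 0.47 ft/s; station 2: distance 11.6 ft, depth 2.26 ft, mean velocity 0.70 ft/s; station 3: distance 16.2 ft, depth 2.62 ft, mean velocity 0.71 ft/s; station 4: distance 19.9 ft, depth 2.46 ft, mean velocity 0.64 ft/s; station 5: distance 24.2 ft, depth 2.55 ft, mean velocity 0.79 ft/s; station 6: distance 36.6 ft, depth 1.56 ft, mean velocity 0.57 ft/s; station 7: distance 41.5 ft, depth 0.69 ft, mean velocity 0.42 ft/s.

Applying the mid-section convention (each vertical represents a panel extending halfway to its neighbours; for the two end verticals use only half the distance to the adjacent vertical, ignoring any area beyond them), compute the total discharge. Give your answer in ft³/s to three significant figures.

w_1 = (11.6 − 0.0)/2 = 5.8 ft; q_1 = 0.47 × 0.76 × 5.8 = 2.072 ft³/s
w_2 = (16.2 − 0.0)/2 = 8.1 ft; q_2 = 0.70 × 2.26 × 8.1 = 12.81 ft³/s
w_3 = (19.9 − 11.6)/2 = 4.15 ft; q_3 = 0.71 × 2.62 × 4.15 = 7.720 ft³/s
w_4 = (24.2 − 16.2)/2 = 4 ft; q_4 = 0.64 × 2.46 × 4 = 6.298 ft³/s
w_5 = (36.6 − 19.9)/2 = 8.35 ft; q_5 = 0.79 × 2.55 × 8.35 = 16.82 ft³/s
w_6 = (41.5 − 24.2)/2 = 8.65 ft; q_6 = 0.57 × 1.56 × 8.65 = 7.692 ft³/s
w_7 = (41.5 − 36.6)/2 = 2.45 ft; q_7 = 0.42 × 0.69 × 2.45 = 0.7100 ft³/s
Q = Σ qᵢ = 54.13 ft³/s

54.1 ft³/s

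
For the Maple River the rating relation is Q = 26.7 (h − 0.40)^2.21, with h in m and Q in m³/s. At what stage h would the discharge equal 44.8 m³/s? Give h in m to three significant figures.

1.66 m

h − h₀ = (Q/C)^(1/b) = (44.8/26.7)^(1/2.21) = 1.264 m
h = 0.40 + 1.264 = 1.664 m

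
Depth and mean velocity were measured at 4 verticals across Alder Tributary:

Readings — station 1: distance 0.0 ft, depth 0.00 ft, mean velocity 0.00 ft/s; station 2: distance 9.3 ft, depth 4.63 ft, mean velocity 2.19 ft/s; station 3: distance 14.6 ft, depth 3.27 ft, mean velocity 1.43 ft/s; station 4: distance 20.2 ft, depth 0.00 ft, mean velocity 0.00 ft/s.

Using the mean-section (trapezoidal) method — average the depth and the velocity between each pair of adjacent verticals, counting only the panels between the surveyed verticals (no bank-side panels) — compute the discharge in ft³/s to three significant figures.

Panel 1-2: Δb = 9.3 ft, d̄ = (0.00+4.63)/2 = 2.315, v̄ = (0.00+2.19)/2 = 1.095 → q = 9.3×2.315×1.095 = 23.57 ft³/s
Panel 2-3: Δb = 5.3 ft, d̄ = (4.63+3.27)/2 = 3.95, v̄ = (2.19+1.43)/2 = 1.81 → q = 5.3×3.95×1.81 = 37.89 ft³/s
Panel 3-4: Δb = 5.6 ft, d̄ = (3.27+0.00)/2 = 1.635, v̄ = (1.43+0.00)/2 = 0.715 → q = 5.6×1.635×0.715 = 6.547 ft³/s
Q = Σ q = 68.01 ft³/s

68.0 ft³/s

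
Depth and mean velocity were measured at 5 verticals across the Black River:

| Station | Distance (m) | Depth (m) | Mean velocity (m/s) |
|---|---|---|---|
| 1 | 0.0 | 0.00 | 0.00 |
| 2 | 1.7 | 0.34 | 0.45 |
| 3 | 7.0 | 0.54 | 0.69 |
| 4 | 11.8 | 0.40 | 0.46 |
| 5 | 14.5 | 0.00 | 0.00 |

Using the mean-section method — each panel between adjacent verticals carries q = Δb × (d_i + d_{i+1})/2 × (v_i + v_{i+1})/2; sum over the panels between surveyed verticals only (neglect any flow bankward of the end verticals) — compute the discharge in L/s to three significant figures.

Panel 1-2: Δb = 1.7 m, d̄ = (0.00+0.34)/2 = 0.17, v̄ = (0.00+0.45)/2 = 0.225 → q = 1.7×0.17×0.225 = 0.06503 m³/s
Panel 2-3: Δb = 5.3 m, d̄ = (0.34+0.54)/2 = 0.44, v̄ = (0.45+0.69)/2 = 0.57 → q = 5.3×0.44×0.57 = 1.329 m³/s
Panel 3-4: Δb = 4.8 m, d̄ = (0.54+0.40)/2 = 0.47, v̄ = (0.69+0.46)/2 = 0.575 → q = 4.8×0.47×0.575 = 1.297 m³/s
Panel 4-5: Δb = 2.7 m, d̄ = (0.40+0.00)/2 = 0.2, v̄ = (0.46+0.00)/2 = 0.23 → q = 2.7×0.2×0.23 = 0.1242 m³/s
Q = Σ q = 2.816 m³/s
= 2.816 × 1000 = 2816 L/s

2820 L/s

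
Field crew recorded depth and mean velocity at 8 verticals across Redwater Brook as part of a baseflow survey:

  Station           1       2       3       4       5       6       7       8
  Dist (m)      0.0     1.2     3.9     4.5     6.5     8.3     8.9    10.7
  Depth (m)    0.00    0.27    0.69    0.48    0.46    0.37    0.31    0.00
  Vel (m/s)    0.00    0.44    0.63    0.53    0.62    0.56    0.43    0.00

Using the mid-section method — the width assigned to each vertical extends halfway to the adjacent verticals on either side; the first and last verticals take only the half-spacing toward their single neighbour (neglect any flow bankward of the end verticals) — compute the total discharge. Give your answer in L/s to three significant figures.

2230 L/s

w_2 = (3.9 − 0.0)/2 = 1.95 m; q_2 = 0.44 × 0.27 × 1.95 = 0.2317 m³/s
w_3 = (4.5 − 1.2)/2 = 1.65 m; q_3 = 0.63 × 0.69 × 1.65 = 0.7173 m³/s
w_4 = (6.5 − 3.9)/2 = 1.3 m; q_4 = 0.53 × 0.48 × 1.3 = 0.3307 m³/s
w_5 = (8.3 − 4.5)/2 = 1.9 m; q_5 = 0.62 × 0.46 × 1.9 = 0.5419 m³/s
w_6 = (8.9 − 6.5)/2 = 1.2 m; q_6 = 0.56 × 0.37 × 1.2 = 0.2486 m³/s
w_7 = (10.7 − 8.3)/2 = 1.2 m; q_7 = 0.43 × 0.31 × 1.2 = 0.1600 m³/s
Stations 1, 8 contribute zero (depth or velocity is 0).
Q = Σ qᵢ = 2.230 m³/s
= 2.230 × 1000 = 2230 L/s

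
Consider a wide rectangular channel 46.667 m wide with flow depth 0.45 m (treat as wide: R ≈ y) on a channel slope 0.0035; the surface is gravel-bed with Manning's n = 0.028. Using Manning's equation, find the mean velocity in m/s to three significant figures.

A = b·y = 46.667 × 0.45 = 21.00 m²
Wide channel: R ≈ y = 0.45 m
Q = (1/n)·A·R^(2/3)·S^(1/2) = (1/0.028) × 21.00 × 0.4500^(2/3) × 0.0035^(1/2) = 26.06 m³/s
V = Q/A = 26.06/21.00 = 1.241 m/s

1.24 m/s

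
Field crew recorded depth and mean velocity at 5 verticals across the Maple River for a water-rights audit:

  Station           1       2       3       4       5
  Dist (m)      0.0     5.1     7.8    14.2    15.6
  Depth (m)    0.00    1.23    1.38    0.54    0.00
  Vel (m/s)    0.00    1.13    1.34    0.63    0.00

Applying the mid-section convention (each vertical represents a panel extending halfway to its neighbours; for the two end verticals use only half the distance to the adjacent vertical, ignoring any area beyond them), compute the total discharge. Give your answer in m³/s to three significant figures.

w_2 = (7.8 − 0.0)/2 = 3.9 m; q_2 = 1.13 × 1.23 × 3.9 = 5.421 m³/s
w_3 = (14.2 − 5.1)/2 = 4.55 m; q_3 = 1.34 × 1.38 × 4.55 = 8.414 m³/s
w_4 = (15.6 − 7.8)/2 = 3.9 m; q_4 = 0.63 × 0.54 × 3.9 = 1.327 m³/s
Stations 1, 5 contribute zero (depth or velocity is 0).
Q = Σ qᵢ = 15.16 m³/s

15.2 m³/s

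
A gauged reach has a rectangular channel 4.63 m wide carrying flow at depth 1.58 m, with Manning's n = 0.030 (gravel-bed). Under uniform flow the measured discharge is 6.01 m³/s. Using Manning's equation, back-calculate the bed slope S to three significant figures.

A = b·y = 4.63 × 1.58 = 7.315 m²
P = b + 2y = 4.63 + 2×1.58 = 7.790 m
R = A/P = 7.315/7.790 = 0.9391 m
S = (Q·n / (1·A·R^(2/3)))² = (6.01×0.030 / (1×7.315×0.9590))² = 0.0006606

0.000661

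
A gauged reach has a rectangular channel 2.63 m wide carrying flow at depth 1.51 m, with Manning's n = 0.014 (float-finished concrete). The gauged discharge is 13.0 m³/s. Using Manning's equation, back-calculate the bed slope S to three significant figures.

A = b·y = 2.63 × 1.51 = 3.971 m²
P = b + 2y = 2.63 + 2×1.51 = 5.650 m
R = A/P = 3.971/5.650 = 0.7029 m
S = (Q·n / (1·A·R^(2/3)))² = (13.0×0.014 / (1×3.971×0.7905))² = 0.003361

0.00336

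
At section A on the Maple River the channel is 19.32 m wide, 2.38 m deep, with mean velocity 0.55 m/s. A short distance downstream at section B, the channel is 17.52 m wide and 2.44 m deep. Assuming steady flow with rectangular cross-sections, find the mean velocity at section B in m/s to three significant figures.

0.592 m/s

Q = A₁V₁ = (19.32×2.38) × 0.55 = 25.29 m³/s
A₂ = 17.52 × 2.44 = 42.75 m²
V₂ = Q/A₂ = 25.29/42.75 = 0.5916 m/s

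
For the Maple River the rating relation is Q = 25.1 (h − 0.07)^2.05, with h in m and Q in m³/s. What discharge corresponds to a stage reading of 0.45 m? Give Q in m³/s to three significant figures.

3.45 m³/s

Q = 25.1 × (0.45 − 0.07)^2.05 = 25.1 × 0.38^2.05 = 3.453 m³/s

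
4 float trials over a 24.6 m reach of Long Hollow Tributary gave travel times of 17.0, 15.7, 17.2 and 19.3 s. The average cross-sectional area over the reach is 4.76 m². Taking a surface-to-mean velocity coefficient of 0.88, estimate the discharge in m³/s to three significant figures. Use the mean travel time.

5.96 m³/s

t̄ = (17.0 + 15.7 + 17.2 + 19.3) / 4 = 17.3 s
v_surface = L / t̄ = 24.6 / 17.3 = 1.422 m/s
v_mean = 0.88 × 1.422 = 1.251 m/s
Q = A × v_mean = 4.76 × 1.251 = 5.956 m³/s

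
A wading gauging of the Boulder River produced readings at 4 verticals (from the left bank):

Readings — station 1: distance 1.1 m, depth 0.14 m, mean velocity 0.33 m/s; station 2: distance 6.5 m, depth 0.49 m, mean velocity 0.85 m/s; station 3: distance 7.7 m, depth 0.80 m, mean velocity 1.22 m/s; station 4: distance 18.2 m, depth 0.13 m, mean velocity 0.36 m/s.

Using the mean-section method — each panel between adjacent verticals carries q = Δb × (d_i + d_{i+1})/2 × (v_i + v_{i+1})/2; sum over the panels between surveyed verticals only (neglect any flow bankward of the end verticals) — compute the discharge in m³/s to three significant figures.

5.66 m³/s

Panel 1-2: Δb = 5.4 m, d̄ = (0.14+0.49)/2 = 0.315, v̄ = (0.33+0.85)/2 = 0.59 → q = 5.4×0.315×0.59 = 1.004 m³/s
Panel 2-3: Δb = 1.2 m, d̄ = (0.49+0.80)/2 = 0.645, v̄ = (0.85+1.22)/2 = 1.035 → q = 1.2×0.645×1.035 = 0.8011 m³/s
Panel 3-4: Δb = 10.5 m, d̄ = (0.80+0.13)/2 = 0.465, v̄ = (1.22+0.36)/2 = 0.79 → q = 10.5×0.465×0.79 = 3.857 m³/s
Q = Σ q = 5.662 m³/s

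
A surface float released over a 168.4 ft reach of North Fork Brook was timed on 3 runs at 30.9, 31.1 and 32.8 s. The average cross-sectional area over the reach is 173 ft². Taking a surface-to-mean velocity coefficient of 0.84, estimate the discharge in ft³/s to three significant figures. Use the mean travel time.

t̄ = (30.9 + 31.1 + 32.8) / 3 = 31.6 s
v_surface = L / t̄ = 168.4 / 31.6 = 5.329 ft/s
v_mean = 0.84 × 5.329 = 4.476 ft/s
Q = A × v_mean = 173 × 4.476 = 774.4 ft³/s

774 ft³/s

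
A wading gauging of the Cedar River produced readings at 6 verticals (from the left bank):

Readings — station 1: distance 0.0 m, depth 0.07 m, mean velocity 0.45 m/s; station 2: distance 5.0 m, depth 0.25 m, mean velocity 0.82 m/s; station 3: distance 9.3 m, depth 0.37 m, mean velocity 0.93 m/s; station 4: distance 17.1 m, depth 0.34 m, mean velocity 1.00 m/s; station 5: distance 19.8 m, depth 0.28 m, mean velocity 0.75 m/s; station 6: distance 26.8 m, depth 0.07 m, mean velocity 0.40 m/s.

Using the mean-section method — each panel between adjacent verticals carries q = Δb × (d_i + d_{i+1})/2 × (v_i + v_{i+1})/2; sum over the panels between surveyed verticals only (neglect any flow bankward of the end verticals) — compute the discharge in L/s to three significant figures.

5780 L/s

Panel 1-2: Δb = 5 m, d̄ = (0.07+0.25)/2 = 0.16, v̄ = (0.45+0.82)/2 = 0.635 → q = 5×0.16×0.635 = 0.5080 m³/s
Panel 2-3: Δb = 4.3 m, d̄ = (0.25+0.37)/2 = 0.31, v̄ = (0.82+0.93)/2 = 0.875 → q = 4.3×0.31×0.875 = 1.166 m³/s
Panel 3-4: Δb = 7.8 m, d̄ = (0.37+0.34)/2 = 0.355, v̄ = (0.93+1.00)/2 = 0.965 → q = 7.8×0.355×0.965 = 2.672 m³/s
Panel 4-5: Δb = 2.7 m, d̄ = (0.34+0.28)/2 = 0.31, v̄ = (1.00+0.75)/2 = 0.875 → q = 2.7×0.31×0.875 = 0.7324 m³/s
Panel 5-6: Δb = 7 m, d̄ = (0.28+0.07)/2 = 0.175, v̄ = (0.75+0.40)/2 = 0.575 → q = 7×0.175×0.575 = 0.7044 m³/s
Q = Σ q = 5.783 m³/s
= 5.783 × 1000 = 5783 L/s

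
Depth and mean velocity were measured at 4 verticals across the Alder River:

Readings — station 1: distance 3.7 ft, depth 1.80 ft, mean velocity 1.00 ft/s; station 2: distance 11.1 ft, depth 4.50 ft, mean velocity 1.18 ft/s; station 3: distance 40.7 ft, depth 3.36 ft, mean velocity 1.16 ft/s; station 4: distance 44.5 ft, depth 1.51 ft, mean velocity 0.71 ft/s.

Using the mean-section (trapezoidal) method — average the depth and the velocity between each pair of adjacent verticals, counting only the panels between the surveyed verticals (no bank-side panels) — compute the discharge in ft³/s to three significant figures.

Panel 1-2: Δb = 7.4 ft, d̄ = (1.80+4.50)/2 = 3.15, v̄ = (1.00+1.18)/2 = 1.09 → q = 7.4×3.15×1.09 = 25.41 ft³/s
Panel 2-3: Δb = 29.6 ft, d̄ = (4.50+3.36)/2 = 3.93, v̄ = (1.18+1.16)/2 = 1.17 → q = 29.6×3.93×1.17 = 136.1 ft³/s
Panel 3-4: Δb = 3.8 ft, d̄ = (3.36+1.51)/2 = 2.435, v̄ = (1.16+0.71)/2 = 0.935 → q = 3.8×2.435×0.935 = 8.652 ft³/s
Q = Σ q = 170.2 ft³/s

170 ft³/s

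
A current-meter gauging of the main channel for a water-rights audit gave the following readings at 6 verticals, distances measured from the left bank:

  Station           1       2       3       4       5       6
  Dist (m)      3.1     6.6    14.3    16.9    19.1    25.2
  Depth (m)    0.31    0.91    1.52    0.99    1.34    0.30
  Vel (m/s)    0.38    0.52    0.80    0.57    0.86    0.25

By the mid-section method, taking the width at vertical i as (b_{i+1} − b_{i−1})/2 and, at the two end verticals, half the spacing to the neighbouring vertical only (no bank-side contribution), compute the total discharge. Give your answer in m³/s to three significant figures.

15.5 m³/s

w_1 = (6.6 − 3.1)/2 = 1.75 m; q_1 = 0.38 × 0.31 × 1.75 = 0.2062 m³/s
w_2 = (14.3 − 3.1)/2 = 5.6 m; q_2 = 0.52 × 0.91 × 5.6 = 2.650 m³/s
w_3 = (16.9 − 6.6)/2 = 5.15 m; q_3 = 0.80 × 1.52 × 5.15 = 6.262 m³/s
w_4 = (19.1 − 14.3)/2 = 2.4 m; q_4 = 0.57 × 0.99 × 2.4 = 1.354 m³/s
w_5 = (25.2 − 16.9)/2 = 4.15 m; q_5 = 0.86 × 1.34 × 4.15 = 4.782 m³/s
w_6 = (25.2 − 19.1)/2 = 3.05 m; q_6 = 0.25 × 0.30 × 3.05 = 0.2288 m³/s
Q = Σ qᵢ = 15.48 m³/s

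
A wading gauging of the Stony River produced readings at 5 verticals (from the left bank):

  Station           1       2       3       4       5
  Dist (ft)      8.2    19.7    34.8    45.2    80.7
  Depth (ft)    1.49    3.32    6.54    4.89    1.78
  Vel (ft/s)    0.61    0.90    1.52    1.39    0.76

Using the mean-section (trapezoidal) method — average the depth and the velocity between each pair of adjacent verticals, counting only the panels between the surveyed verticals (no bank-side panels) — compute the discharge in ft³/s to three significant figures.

Panel 1-2: Δb = 11.5 ft, d̄ = (1.49+3.32)/2 = 2.405, v̄ = (0.61+0.90)/2 = 0.755 → q = 11.5×2.405×0.755 = 20.88 ft³/s
Panel 2-3: Δb = 15.1 ft, d̄ = (3.32+6.54)/2 = 4.93, v̄ = (0.90+1.52)/2 = 1.21 → q = 15.1×4.93×1.21 = 90.08 ft³/s
Panel 3-4: Δb = 10.4 ft, d̄ = (6.54+4.89)/2 = 5.715, v̄ = (1.52+1.39)/2 = 1.455 → q = 10.4×5.715×1.455 = 86.48 ft³/s
Panel 4-5: Δb = 35.5 ft, d̄ = (4.89+1.78)/2 = 3.335, v̄ = (1.39+0.76)/2 = 1.075 → q = 35.5×3.335×1.075 = 127.3 ft³/s
Q = Σ q = 324.7 ft³/s

325 ft³/s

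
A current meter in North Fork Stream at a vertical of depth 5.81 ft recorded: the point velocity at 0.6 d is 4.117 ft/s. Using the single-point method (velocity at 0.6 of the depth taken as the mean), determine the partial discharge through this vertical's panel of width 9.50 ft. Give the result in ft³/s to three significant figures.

v̄ = v₀.₆ = 4.117 ft/s
q = v̄ × d × w = 4.117 × 5.81 × 9.50 = 227.2 ft³/s

227 ft³/s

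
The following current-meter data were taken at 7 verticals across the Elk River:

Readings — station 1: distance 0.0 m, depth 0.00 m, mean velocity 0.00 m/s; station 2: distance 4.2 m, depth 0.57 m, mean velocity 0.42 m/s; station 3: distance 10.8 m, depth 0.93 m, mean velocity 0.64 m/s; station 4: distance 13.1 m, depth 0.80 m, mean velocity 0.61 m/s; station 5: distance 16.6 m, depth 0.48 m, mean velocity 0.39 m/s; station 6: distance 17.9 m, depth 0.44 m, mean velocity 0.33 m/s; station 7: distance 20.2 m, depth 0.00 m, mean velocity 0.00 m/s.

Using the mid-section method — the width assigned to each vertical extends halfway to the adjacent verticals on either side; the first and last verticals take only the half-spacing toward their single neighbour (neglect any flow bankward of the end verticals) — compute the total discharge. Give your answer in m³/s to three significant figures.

6.07 m³/s

w_2 = (10.8 − 0.0)/2 = 5.4 m; q_2 = 0.42 × 0.57 × 5.4 = 1.293 m³/s
w_3 = (13.1 − 4.2)/2 = 4.45 m; q_3 = 0.64 × 0.93 × 4.45 = 2.649 m³/s
w_4 = (16.6 − 10.8)/2 = 2.9 m; q_4 = 0.61 × 0.80 × 2.9 = 1.415 m³/s
w_5 = (17.9 − 13.1)/2 = 2.4 m; q_5 = 0.39 × 0.48 × 2.4 = 0.4493 m³/s
w_6 = (20.2 − 16.6)/2 = 1.8 m; q_6 = 0.33 × 0.44 × 1.8 = 0.2614 m³/s
Stations 1, 7 contribute zero (depth or velocity is 0).
Q = Σ qᵢ = 6.067 m³/s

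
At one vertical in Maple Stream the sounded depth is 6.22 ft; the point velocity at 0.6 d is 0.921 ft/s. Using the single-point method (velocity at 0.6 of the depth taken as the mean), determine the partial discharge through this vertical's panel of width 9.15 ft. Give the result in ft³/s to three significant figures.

52.4 ft³/s

v̄ = v₀.₆ = 0.921 ft/s
q = v̄ × d × w = 0.9210 × 6.22 × 9.15 = 52.42 ft³/s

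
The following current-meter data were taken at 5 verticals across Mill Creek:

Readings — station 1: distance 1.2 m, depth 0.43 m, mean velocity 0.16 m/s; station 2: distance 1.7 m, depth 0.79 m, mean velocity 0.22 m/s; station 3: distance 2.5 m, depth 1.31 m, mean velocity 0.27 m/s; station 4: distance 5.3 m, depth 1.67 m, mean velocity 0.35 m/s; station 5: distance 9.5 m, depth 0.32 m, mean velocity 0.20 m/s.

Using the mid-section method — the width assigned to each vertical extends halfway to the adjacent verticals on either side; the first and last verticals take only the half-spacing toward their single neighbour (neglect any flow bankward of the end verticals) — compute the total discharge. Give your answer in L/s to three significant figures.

w_1 = (1.7 − 1.2)/2 = 0.25 m; q_1 = 0.16 × 0.43 × 0.25 = 0.01720 m³/s
w_2 = (2.5 − 1.2)/2 = 0.65 m; q_2 = 0.22 × 0.79 × 0.65 = 0.1130 m³/s
w_3 = (5.3 − 1.7)/2 = 1.8 m; q_3 = 0.27 × 1.31 × 1.8 = 0.6367 m³/s
w_4 = (9.5 − 2.5)/2 = 3.5 m; q_4 = 0.35 × 1.67 × 3.5 = 2.046 m³/s
w_5 = (9.5 − 5.3)/2 = 2.1 m; q_5 = 0.20 × 0.32 × 2.1 = 0.1344 m³/s
Q = Σ qᵢ = 2.947 m³/s
= 2.947 × 1000 = 2947 L/s

2950 L/s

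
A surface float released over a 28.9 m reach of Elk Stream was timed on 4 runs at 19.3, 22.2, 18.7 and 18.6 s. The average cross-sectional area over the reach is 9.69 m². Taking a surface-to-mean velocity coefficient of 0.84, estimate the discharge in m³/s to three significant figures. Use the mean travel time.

11.9 m³/s

t̄ = (19.3 + 22.2 + 18.7 + 18.6) / 4 = 19.7 s
v_surface = L / t̄ = 28.9 / 19.7 = 1.467 m/s
v_mean = 0.84 × 1.467 = 1.232 m/s
Q = A × v_mean = 9.69 × 1.232 = 11.94 m³/s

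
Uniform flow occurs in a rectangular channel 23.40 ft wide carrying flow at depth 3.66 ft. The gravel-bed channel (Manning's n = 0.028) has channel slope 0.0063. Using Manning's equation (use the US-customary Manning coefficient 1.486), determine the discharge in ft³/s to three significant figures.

A = b·y = 23.40 × 3.66 = 85.64 ft²
P = b + 2y = 23.40 + 2×3.66 = 30.72 ft
R = A/P = 85.64/30.72 = 2.788 ft
Q = (1.486/n)·A·R^(2/3)·S^(1/2) = (1.486/0.028) × 85.64 × 2.788^(2/3) × 0.0063^(1/2) = 714.6 ft³/s

715 ft³/s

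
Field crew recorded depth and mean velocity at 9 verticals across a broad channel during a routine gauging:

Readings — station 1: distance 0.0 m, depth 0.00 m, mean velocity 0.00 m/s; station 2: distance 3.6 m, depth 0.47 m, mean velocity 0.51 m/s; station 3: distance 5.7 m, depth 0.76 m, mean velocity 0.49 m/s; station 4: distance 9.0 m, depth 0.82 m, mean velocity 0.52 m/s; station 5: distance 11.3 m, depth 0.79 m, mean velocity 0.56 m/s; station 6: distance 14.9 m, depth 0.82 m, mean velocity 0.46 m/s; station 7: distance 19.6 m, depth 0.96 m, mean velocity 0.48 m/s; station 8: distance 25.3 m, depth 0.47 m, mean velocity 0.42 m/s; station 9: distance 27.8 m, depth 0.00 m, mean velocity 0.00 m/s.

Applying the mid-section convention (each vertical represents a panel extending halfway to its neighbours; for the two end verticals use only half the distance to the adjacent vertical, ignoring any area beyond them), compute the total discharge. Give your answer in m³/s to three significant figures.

w_2 = (5.7 − 0.0)/2 = 2.85 m; q_2 = 0.51 × 0.47 × 2.85 = 0.6831 m³/s
w_3 = (9.0 − 3.6)/2 = 2.7 m; q_3 = 0.49 × 0.76 × 2.7 = 1.005 m³/s
w_4 = (11.3 − 5.7)/2 = 2.8 m; q_4 = 0.52 × 0.82 × 2.8 = 1.194 m³/s
w_5 = (14.9 − 9.0)/2 = 2.95 m; q_5 = 0.56 × 0.79 × 2.95 = 1.305 m³/s
w_6 = (19.6 − 11.3)/2 = 4.15 m; q_6 = 0.46 × 0.82 × 4.15 = 1.565 m³/s
w_7 = (25.3 − 14.9)/2 = 5.2 m; q_7 = 0.48 × 0.96 × 5.2 = 2.396 m³/s
w_8 = (27.8 − 19.6)/2 = 4.1 m; q_8 = 0.42 × 0.47 × 4.1 = 0.8093 m³/s
Stations 1, 9 contribute zero (depth or velocity is 0).
Q = Σ qᵢ = 8.959 m³/s

8.96 m³/s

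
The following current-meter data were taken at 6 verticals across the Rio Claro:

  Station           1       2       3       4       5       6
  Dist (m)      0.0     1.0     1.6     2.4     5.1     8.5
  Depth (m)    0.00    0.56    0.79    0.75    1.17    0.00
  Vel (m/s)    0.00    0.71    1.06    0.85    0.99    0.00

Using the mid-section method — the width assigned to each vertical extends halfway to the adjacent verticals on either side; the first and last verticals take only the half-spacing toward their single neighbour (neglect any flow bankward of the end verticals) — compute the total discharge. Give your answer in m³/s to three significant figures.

5.55 m³/s

w_2 = (1.6 − 0.0)/2 = 0.8 m; q_2 = 0.71 × 0.56 × 0.8 = 0.3181 m³/s
w_3 = (2.4 − 1.0)/2 = 0.7 m; q_3 = 1.06 × 0.79 × 0.7 = 0.5862 m³/s
w_4 = (5.1 − 1.6)/2 = 1.75 m; q_4 = 0.85 × 0.75 × 1.75 = 1.116 m³/s
w_5 = (8.5 − 2.4)/2 = 3.05 m; q_5 = 0.99 × 1.17 × 3.05 = 3.533 m³/s
Stations 1, 6 contribute zero (depth or velocity is 0).
Q = Σ qᵢ = 5.553 m³/s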